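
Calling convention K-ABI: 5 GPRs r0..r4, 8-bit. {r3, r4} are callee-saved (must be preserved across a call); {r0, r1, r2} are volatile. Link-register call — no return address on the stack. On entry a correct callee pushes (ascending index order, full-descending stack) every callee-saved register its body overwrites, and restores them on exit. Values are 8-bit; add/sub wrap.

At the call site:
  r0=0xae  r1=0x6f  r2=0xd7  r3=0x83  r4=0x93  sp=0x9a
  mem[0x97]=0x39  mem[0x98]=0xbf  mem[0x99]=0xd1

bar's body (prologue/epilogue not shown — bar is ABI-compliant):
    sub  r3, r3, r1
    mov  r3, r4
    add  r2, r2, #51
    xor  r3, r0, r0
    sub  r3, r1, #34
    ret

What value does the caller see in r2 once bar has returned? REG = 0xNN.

prologue: push r3 → mem[0x99]=0x83, sp=0x99
body[0] sub  r3, r3, r1 → r3=0x14
body[1] mov  r3, r4 → r3=0x93
body[2] add  r2, r2, #51 → r2=0x0a
body[3] xor  r3, r0, r0 → r3=0x00
body[4] sub  r3, r1, #34 → r3=0x4d
epilogue: pop r3=0x83, sp=0x9a
r2 is caller-saved → body value

REG = 0x0a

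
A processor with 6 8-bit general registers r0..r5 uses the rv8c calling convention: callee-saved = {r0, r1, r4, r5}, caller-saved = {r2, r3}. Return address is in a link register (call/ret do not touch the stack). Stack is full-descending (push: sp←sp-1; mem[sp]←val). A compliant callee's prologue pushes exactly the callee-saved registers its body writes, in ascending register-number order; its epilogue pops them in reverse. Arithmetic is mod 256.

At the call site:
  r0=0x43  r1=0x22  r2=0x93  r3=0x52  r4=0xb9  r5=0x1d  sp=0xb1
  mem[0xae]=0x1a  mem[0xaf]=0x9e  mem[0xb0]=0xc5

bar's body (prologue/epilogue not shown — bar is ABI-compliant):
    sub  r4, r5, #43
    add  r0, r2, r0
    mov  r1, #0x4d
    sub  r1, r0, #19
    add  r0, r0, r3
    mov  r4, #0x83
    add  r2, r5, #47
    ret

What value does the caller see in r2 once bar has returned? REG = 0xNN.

REG = 0x4c

prologue: push r0 → mem[0xb0]=0x43, sp=0xb0
prologue: push r1 → mem[0xaf]=0x22, sp=0xaf
prologue: push r4 → mem[0xae]=0xb9, sp=0xae
body[0] sub  r4, r5, #43 → r4=0xf2
body[1] add  r0, r2, r0 → r0=0xd6
body[2] mov  r1, #0x4d → r1=0x4d
body[3] sub  r1, r0, #19 → r1=0xc3
body[4] add  r0, r0, r3 → r0=0x28
body[5] mov  r4, #0x83 → r4=0x83
body[6] add  r2, r5, #47 → r2=0x4c
epilogue: pop r4=0xb9, sp=0xaf
epilogue: pop r1=0x22, sp=0xb0
epilogue: pop r0=0x43, sp=0xb1
r2 is caller-saved → body value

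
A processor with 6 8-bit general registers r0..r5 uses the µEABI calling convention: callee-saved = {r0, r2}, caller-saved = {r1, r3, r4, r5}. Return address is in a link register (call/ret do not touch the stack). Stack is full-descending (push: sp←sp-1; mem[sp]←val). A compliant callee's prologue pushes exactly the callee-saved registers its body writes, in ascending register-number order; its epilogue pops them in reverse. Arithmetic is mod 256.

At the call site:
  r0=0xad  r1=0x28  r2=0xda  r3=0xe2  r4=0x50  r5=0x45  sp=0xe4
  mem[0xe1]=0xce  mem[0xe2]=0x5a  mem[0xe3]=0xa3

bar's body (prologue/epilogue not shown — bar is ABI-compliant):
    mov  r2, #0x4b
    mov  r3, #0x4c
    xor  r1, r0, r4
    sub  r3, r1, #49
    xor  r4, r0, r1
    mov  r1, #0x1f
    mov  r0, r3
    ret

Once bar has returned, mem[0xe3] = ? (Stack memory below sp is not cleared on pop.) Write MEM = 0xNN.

prologue: push r0 → mem[0xe3]=0xad, sp=0xe3
prologue: push r2 → mem[0xe2]=0xda, sp=0xe2
body[0] mov  r2, #0x4b → r2=0x4b
body[1] mov  r3, #0x4c → r3=0x4c
body[2] xor  r1, r0, r4 → r1=0xfd
body[3] sub  r3, r1, #49 → r3=0xcc
body[4] xor  r4, r0, r1 → r4=0x50
body[5] mov  r1, #0x1f → r1=0x1f
body[6] mov  r0, r3 → r0=0xcc
epilogue: pop r2=0xda, sp=0xe3
epilogue: pop r0=0xad, sp=0xe4
prologue pushed ['r0', 'r2'] at ['0xe3', '0xe2']

MEM = 0xad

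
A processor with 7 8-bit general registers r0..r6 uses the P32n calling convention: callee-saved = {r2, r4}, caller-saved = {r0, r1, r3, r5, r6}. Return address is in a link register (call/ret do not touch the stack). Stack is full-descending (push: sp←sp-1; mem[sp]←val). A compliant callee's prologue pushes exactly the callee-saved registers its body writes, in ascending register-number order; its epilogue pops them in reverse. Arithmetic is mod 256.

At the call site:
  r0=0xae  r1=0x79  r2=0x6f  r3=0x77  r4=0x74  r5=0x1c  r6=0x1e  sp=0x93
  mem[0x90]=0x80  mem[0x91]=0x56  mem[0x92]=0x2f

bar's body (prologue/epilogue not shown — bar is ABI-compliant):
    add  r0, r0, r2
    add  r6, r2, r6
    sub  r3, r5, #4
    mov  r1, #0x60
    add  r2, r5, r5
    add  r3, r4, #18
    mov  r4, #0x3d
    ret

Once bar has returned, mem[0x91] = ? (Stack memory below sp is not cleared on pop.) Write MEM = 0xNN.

MEM = 0x74

prologue: push r2 -> mem[0x92]=0x6f, sp=0x92
prologue: push r4 -> mem[0x91]=0x74, sp=0x91
body[0] add  r0, r0, r2 -> r0=0x1d
body[1] add  r6, r2, r6 -> r6=0x8d
body[2] sub  r3, r5, #4 -> r3=0x18
body[3] mov  r1, #0x60 -> r1=0x60
body[4] add  r2, r5, r5 -> r2=0x38
body[5] add  r3, r4, #18 -> r3=0x86
body[6] mov  r4, #0x3d -> r4=0x3d
epilogue: pop r4=0x74, sp=0x92
epilogue: pop r2=0x6f, sp=0x93
prologue pushed ['r2', 'r4'] at ['0x92', '0x91']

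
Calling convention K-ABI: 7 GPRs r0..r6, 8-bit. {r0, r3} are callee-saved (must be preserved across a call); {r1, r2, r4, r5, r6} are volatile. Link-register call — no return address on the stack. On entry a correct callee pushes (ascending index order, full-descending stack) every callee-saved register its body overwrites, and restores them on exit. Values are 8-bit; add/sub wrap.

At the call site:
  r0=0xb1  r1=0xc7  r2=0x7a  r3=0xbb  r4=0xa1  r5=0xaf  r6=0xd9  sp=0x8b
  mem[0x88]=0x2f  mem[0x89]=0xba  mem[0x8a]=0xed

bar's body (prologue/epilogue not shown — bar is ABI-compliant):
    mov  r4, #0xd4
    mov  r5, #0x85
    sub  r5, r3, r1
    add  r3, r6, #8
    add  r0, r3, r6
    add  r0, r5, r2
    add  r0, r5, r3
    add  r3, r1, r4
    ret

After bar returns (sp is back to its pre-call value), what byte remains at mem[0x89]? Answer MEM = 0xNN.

prologue: push r0 -> mem[0x8a]=0xb1, sp=0x8a
prologue: push r3 -> mem[0x89]=0xbb, sp=0x89
body[0] mov  r4, #0xd4 -> r4=0xd4
body[1] mov  r5, #0x85 -> r5=0x85
body[2] sub  r5, r3, r1 -> r5=0xf4
body[3] add  r3, r6, #8 -> r3=0xe1
body[4] add  r0, r3, r6 -> r0=0xba
body[5] add  r0, r5, r2 -> r0=0x6e
body[6] add  r0, r5, r3 -> r0=0xd5
body[7] add  r3, r1, r4 -> r3=0x9b
epilogue: pop r3=0xbb, sp=0x8a
epilogue: pop r0=0xb1, sp=0x8b
prologue pushed ['r0', 'r3'] at ['0x8a', '0x89']

MEM = 0xbb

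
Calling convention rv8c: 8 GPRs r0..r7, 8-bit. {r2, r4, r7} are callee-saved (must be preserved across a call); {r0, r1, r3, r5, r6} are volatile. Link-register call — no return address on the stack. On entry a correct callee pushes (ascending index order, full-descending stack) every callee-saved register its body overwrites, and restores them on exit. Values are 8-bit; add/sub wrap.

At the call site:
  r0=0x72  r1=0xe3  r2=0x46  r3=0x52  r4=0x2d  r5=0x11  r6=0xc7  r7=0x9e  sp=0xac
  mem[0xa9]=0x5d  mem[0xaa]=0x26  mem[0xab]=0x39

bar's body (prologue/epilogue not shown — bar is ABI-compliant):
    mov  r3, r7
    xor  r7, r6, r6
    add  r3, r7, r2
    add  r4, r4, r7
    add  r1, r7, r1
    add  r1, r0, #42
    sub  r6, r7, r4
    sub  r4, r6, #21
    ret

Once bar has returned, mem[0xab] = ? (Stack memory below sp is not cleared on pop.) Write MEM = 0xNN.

MEM = 0x2d

prologue: push r4 -> mem[0xab]=0x2d, sp=0xab
prologue: push r7 -> mem[0xaa]=0x9e, sp=0xaa
body[0] mov  r3, r7 -> r3=0x9e
body[1] xor  r7, r6, r6 -> r7=0x00
body[2] add  r3, r7, r2 -> r3=0x46
body[3] add  r4, r4, r7 -> r4=0x2d
body[4] add  r1, r7, r1 -> r1=0xe3
body[5] add  r1, r0, #42 -> r1=0x9c
body[6] sub  r6, r7, r4 -> r6=0xd3
body[7] sub  r4, r6, #21 -> r4=0xbe
epilogue: pop r7=0x9e, sp=0xab
epilogue: pop r4=0x2d, sp=0xac
prologue pushed ['r4', 'r7'] at ['0xab', '0xaa']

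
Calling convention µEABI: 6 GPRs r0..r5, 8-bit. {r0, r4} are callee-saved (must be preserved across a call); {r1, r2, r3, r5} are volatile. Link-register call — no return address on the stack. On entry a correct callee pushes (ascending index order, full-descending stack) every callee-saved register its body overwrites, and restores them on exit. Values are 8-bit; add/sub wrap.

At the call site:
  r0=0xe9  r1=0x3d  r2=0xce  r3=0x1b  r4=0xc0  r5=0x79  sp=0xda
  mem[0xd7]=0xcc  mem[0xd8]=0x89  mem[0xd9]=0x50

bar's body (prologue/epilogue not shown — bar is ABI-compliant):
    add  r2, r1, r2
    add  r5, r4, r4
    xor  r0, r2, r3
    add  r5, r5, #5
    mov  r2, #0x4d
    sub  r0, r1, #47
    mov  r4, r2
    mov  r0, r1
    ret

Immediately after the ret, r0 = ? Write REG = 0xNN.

prologue: push r0 → mem[0xd9]=0xe9, sp=0xd9
prologue: push r4 → mem[0xd8]=0xc0, sp=0xd8
body[0] add  r2, r1, r2 → r2=0x0b
body[1] add  r5, r4, r4 → r5=0x80
body[2] xor  r0, r2, r3 → r0=0x10
body[3] add  r5, r5, #5 → r5=0x85
body[4] mov  r2, #0x4d → r2=0x4d
body[5] sub  r0, r1, #47 → r0=0x0e
body[6] mov  r4, r2 → r4=0x4d
body[7] mov  r0, r1 → r0=0x3d
epilogue: pop r4=0xc0, sp=0xd9
epilogue: pop r0=0xe9, sp=0xda
r0 is callee-saved → restored

REG = 0xe9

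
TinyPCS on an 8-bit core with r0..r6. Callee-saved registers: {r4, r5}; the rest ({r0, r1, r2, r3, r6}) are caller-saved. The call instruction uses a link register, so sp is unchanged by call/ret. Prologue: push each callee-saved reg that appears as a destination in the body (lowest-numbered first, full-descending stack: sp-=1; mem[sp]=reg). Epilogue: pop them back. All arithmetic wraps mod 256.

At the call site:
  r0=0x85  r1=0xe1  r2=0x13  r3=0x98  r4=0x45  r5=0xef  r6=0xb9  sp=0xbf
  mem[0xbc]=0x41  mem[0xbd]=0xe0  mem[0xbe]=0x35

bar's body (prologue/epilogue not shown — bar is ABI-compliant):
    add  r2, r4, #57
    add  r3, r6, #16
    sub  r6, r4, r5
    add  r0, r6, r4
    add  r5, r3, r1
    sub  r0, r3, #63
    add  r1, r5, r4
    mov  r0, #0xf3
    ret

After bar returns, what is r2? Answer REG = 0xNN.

prologue: push r5 -> mem[0xbe]=0xef, sp=0xbe
body[0] add  r2, r4, #57 -> r2=0x7e
body[1] add  r3, r6, #16 -> r3=0xc9
body[2] sub  r6, r4, r5 -> r6=0x56
body[3] add  r0, r6, r4 -> r0=0x9b
body[4] add  r5, r3, r1 -> r5=0xaa
body[5] sub  r0, r3, #63 -> r0=0x8a
body[6] add  r1, r5, r4 -> r1=0xef
body[7] mov  r0, #0xf3 -> r0=0xf3
epilogue: pop r5=0xef, sp=0xbf
r2 is caller-saved -> body value

REG = 0x7e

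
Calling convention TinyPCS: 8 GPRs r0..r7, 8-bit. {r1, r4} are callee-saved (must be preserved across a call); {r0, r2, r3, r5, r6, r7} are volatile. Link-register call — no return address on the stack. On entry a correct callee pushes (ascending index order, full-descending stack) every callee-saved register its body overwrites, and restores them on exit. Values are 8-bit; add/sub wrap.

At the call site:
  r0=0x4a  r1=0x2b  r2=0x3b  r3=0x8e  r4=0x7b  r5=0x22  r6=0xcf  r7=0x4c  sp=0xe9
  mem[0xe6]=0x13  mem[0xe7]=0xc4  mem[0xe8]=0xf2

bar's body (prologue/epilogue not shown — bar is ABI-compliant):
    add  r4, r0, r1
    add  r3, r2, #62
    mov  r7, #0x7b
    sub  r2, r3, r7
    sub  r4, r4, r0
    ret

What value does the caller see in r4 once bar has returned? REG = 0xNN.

REG = 0x7b

prologue: push r4 → mem[0xe8]=0x7b, sp=0xe8
body[0] add  r4, r0, r1 → r4=0x75
body[1] add  r3, r2, #62 → r3=0x79
body[2] mov  r7, #0x7b → r7=0x7b
body[3] sub  r2, r3, r7 → r2=0xfe
body[4] sub  r4, r4, r0 → r4=0x2b
epilogue: pop r4=0x7b, sp=0xe9
r4 is callee-saved → restored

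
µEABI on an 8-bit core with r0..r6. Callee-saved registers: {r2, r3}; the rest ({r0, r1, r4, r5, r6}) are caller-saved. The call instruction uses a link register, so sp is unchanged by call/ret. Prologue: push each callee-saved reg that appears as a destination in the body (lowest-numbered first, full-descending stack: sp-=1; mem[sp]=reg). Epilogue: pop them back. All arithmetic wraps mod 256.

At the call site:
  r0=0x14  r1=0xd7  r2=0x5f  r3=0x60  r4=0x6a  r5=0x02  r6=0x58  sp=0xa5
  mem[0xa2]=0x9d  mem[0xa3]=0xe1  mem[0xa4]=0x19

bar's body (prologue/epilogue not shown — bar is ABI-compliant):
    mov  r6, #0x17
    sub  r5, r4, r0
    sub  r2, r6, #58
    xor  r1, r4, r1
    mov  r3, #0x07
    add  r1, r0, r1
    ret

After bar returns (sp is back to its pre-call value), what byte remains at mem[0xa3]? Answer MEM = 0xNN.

MEM = 0x60

prologue: push r2 → mem[0xa4]=0x5f, sp=0xa4
prologue: push r3 → mem[0xa3]=0x60, sp=0xa3
body[0] mov  r6, #0x17 → r6=0x17
body[1] sub  r5, r4, r0 → r5=0x56
body[2] sub  r2, r6, #58 → r2=0xdd
body[3] xor  r1, r4, r1 → r1=0xbd
body[4] mov  r3, #0x07 → r3=0x07
body[5] add  r1, r0, r1 → r1=0xd1
epilogue: pop r3=0x60, sp=0xa4
epilogue: pop r2=0x5f, sp=0xa5
prologue pushed ['r2', 'r3'] at ['0xa4', '0xa3']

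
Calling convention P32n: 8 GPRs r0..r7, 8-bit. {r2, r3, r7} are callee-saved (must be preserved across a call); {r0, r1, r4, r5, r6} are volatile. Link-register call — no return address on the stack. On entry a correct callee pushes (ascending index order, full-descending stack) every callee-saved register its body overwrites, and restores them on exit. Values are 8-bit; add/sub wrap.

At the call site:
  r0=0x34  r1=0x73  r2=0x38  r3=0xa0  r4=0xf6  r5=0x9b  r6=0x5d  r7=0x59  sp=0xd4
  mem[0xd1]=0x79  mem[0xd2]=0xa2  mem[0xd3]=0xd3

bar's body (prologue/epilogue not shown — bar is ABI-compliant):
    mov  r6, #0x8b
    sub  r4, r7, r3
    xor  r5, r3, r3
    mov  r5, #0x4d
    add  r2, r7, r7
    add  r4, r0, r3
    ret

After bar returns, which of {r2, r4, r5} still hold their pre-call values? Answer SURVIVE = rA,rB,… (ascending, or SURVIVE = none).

SURVIVE = r2

prologue: push r2 → mem[0xd3]=0x38, sp=0xd3
body[0] mov  r6, #0x8b → r6=0x8b
body[1] sub  r4, r7, r3 → r4=0xb9
body[2] xor  r5, r3, r3 → r5=0x00
body[3] mov  r5, #0x4d → r5=0x4d
body[4] add  r2, r7, r7 → r2=0xb2
body[5] add  r4, r0, r3 → r4=0xd4
epilogue: pop r2=0x38, sp=0xd4
r2: callee-saved, written=True
r4: caller-saved, written=True
r5: caller-saved, written=True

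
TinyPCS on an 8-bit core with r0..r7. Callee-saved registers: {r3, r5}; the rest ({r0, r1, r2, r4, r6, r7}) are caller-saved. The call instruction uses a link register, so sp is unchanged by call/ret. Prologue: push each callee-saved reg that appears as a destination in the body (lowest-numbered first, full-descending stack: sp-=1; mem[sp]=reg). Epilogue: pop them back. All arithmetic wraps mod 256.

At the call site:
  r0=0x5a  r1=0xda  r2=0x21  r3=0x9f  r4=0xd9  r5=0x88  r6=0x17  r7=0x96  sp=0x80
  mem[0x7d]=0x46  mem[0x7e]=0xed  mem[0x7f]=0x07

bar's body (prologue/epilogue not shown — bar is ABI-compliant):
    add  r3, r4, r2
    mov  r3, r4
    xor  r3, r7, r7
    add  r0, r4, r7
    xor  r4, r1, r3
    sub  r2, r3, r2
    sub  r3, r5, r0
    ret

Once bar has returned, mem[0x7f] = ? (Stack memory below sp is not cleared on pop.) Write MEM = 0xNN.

MEM = 0x9f

prologue: push r3 → mem[0x7f]=0x9f, sp=0x7f
body[0] add  r3, r4, r2 → r3=0xfa
body[1] mov  r3, r4 → r3=0xd9
body[2] xor  r3, r7, r7 → r3=0x00
body[3] add  r0, r4, r7 → r0=0x6f
body[4] xor  r4, r1, r3 → r4=0xda
body[5] sub  r2, r3, r2 → r2=0xdf
body[6] sub  r3, r5, r0 → r3=0x19
epilogue: pop r3=0x9f, sp=0x80
prologue pushed ['r3'] at ['0x7f']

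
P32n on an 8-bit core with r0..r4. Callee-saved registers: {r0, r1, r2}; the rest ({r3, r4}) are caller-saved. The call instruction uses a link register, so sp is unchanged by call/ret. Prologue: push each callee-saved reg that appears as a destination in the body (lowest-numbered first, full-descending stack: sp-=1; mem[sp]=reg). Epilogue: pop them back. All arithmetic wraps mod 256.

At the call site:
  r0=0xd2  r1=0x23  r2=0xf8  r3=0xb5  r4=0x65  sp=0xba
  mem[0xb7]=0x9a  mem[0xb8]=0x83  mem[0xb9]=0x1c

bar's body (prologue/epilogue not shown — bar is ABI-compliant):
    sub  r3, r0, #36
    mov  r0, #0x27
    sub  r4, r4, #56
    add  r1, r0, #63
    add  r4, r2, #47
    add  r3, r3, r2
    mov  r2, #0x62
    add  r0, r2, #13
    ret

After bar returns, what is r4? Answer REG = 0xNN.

prologue: push r0 -> mem[0xb9]=0xd2, sp=0xb9
prologue: push r1 -> mem[0xb8]=0x23, sp=0xb8
prologue: push r2 -> mem[0xb7]=0xf8, sp=0xb7
body[0] sub  r3, r0, #36 -> r3=0xae
body[1] mov  r0, #0x27 -> r0=0x27
body[2] sub  r4, r4, #56 -> r4=0x2d
body[3] add  r1, r0, #63 -> r1=0x66
body[4] add  r4, r2, #47 -> r4=0x27
body[5] add  r3, r3, r2 -> r3=0xa6
body[6] mov  r2, #0x62 -> r2=0x62
body[7] add  r0, r2, #13 -> r0=0x6f
epilogue: pop r2=0xf8, sp=0xb8
epilogue: pop r1=0x23, sp=0xb9
epilogue: pop r0=0xd2, sp=0xba
r4 is caller-saved -> body value

REG = 0x27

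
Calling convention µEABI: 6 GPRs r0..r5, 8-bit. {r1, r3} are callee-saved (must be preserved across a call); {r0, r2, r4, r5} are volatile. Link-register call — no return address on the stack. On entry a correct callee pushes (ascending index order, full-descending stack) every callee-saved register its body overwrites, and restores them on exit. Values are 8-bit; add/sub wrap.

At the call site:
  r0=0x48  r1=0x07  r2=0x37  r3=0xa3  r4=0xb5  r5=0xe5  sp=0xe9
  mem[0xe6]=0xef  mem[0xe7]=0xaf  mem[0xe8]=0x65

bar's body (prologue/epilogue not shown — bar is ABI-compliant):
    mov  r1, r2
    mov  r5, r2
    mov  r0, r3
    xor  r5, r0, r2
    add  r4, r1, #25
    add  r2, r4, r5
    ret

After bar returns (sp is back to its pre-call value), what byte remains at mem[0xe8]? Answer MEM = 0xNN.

MEM = 0x07

prologue: push r1 → mem[0xe8]=0x07, sp=0xe8
body[0] mov  r1, r2 → r1=0x37
body[1] mov  r5, r2 → r5=0x37
body[2] mov  r0, r3 → r0=0xa3
body[3] xor  r5, r0, r2 → r5=0x94
body[4] add  r4, r1, #25 → r4=0x50
body[5] add  r2, r4, r5 → r2=0xe4
epilogue: pop r1=0x07, sp=0xe9
prologue pushed ['r1'] at ['0xe8']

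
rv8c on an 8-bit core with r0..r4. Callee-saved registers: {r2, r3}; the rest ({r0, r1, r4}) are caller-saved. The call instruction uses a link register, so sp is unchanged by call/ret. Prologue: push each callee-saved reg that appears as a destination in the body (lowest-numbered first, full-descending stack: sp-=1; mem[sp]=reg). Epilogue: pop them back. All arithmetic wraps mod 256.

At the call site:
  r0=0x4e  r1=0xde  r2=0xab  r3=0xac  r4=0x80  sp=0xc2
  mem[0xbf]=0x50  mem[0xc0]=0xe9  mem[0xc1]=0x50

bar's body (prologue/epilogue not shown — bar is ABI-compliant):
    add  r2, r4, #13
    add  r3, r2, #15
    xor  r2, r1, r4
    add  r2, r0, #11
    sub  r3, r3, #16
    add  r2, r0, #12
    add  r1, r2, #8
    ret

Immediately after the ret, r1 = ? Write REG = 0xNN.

REG = 0x62

prologue: push r2 -> mem[0xc1]=0xab, sp=0xc1
prologue: push r3 -> mem[0xc0]=0xac, sp=0xc0
body[0] add  r2, r4, #13 -> r2=0x8d
body[1] add  r3, r2, #15 -> r3=0x9c
body[2] xor  r2, r1, r4 -> r2=0x5e
body[3] add  r2, r0, #11 -> r2=0x59
body[4] sub  r3, r3, #16 -> r3=0x8c
body[5] add  r2, r0, #12 -> r2=0x5a
body[6] add  r1, r2, #8 -> r1=0x62
epilogue: pop r3=0xac, sp=0xc1
epilogue: pop r2=0xab, sp=0xc2
r1 is caller-saved -> body value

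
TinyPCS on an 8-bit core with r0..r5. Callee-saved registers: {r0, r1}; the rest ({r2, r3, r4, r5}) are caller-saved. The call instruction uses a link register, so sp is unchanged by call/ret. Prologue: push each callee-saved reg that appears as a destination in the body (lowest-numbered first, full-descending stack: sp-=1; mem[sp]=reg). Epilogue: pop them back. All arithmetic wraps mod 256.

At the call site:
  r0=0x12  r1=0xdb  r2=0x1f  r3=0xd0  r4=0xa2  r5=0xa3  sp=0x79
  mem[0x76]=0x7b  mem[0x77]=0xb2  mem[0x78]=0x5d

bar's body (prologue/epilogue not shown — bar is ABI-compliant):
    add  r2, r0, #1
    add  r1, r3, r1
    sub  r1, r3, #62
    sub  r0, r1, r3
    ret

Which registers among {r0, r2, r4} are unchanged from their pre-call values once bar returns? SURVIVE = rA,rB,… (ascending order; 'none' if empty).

SURVIVE = r0,r4

prologue: push r0 -> mem[0x78]=0x12, sp=0x78
prologue: push r1 -> mem[0x77]=0xdb, sp=0x77
body[0] add  r2, r0, #1 -> r2=0x13
body[1] add  r1, r3, r1 -> r1=0xab
body[2] sub  r1, r3, #62 -> r1=0x92
body[3] sub  r0, r1, r3 -> r0=0xc2
epilogue: pop r1=0xdb, sp=0x78
epilogue: pop r0=0x12, sp=0x79
r0: callee-saved, written=True
r2: caller-saved, written=True
r4: caller-saved, written=False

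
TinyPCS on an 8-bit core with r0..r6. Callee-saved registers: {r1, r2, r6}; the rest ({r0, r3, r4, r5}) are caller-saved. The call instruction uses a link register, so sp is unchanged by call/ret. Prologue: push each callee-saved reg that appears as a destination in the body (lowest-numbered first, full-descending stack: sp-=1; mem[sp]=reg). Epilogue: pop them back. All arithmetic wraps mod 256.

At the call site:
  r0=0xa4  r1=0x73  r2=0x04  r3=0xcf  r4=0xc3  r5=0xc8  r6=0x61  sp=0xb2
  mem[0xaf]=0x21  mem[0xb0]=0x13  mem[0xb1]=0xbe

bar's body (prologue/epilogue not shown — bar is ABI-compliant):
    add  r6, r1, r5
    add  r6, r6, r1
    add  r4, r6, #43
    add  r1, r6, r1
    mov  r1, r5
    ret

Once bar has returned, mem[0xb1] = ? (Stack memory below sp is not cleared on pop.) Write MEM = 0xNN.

prologue: push r1 → mem[0xb1]=0x73, sp=0xb1
prologue: push r6 → mem[0xb0]=0x61, sp=0xb0
body[0] add  r6, r1, r5 → r6=0x3b
body[1] add  r6, r6, r1 → r6=0xae
body[2] add  r4, r6, #43 → r4=0xd9
body[3] add  r1, r6, r1 → r1=0x21
body[4] mov  r1, r5 → r1=0xc8
epilogue: pop r6=0x61, sp=0xb1
epilogue: pop r1=0x73, sp=0xb2
prologue pushed ['r1', 'r6'] at ['0xb1', '0xb0']

MEM = 0x73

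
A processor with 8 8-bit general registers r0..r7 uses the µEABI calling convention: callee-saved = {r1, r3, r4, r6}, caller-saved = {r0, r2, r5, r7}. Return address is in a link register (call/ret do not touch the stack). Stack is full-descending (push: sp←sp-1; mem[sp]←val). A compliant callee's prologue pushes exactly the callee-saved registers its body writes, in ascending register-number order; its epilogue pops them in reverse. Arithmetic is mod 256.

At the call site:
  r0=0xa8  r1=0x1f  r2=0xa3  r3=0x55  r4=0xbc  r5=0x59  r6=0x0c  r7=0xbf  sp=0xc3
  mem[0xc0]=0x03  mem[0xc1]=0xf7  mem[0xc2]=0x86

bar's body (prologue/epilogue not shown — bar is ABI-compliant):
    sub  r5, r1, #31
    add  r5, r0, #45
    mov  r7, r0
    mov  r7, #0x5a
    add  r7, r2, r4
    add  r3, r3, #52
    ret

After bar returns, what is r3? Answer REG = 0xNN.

prologue: push r3 -> mem[0xc2]=0x55, sp=0xc2
body[0] sub  r5, r1, #31 -> r5=0x00
body[1] add  r5, r0, #45 -> r5=0xd5
body[2] mov  r7, r0 -> r7=0xa8
body[3] mov  r7, #0x5a -> r7=0x5a
body[4] add  r7, r2, r4 -> r7=0x5f
body[5] add  r3, r3, #52 -> r3=0x89
epilogue: pop r3=0x55, sp=0xc3
r3 is callee-saved -> restored

REG = 0x55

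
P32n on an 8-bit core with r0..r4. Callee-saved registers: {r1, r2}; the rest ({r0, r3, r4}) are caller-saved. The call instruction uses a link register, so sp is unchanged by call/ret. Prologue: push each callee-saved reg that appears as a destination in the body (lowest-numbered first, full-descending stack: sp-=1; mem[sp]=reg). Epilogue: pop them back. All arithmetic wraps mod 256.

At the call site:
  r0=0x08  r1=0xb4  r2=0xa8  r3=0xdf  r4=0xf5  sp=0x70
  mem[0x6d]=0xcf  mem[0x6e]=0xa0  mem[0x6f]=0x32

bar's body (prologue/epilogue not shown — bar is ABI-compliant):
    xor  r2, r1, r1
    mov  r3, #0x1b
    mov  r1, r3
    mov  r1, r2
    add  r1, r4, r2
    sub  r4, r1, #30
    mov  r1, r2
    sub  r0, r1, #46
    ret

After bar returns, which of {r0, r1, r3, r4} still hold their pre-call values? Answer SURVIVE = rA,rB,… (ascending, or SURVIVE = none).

SURVIVE = r1

prologue: push r1 → mem[0x6f]=0xb4, sp=0x6f
prologue: push r2 → mem[0x6e]=0xa8, sp=0x6e
body[0] xor  r2, r1, r1 → r2=0x00
body[1] mov  r3, #0x1b → r3=0x1b
body[2] mov  r1, r3 → r1=0x1b
body[3] mov  r1, r2 → r1=0x00
body[4] add  r1, r4, r2 → r1=0xf5
body[5] sub  r4, r1, #30 → r4=0xd7
body[6] mov  r1, r2 → r1=0x00
body[7] sub  r0, r1, #46 → r0=0xd2
epilogue: pop r2=0xa8, sp=0x6f
epilogue: pop r1=0xb4, sp=0x70
r0: caller-saved, written=True
r1: callee-saved, written=True
r3: caller-saved, written=True
r4: caller-saved, written=True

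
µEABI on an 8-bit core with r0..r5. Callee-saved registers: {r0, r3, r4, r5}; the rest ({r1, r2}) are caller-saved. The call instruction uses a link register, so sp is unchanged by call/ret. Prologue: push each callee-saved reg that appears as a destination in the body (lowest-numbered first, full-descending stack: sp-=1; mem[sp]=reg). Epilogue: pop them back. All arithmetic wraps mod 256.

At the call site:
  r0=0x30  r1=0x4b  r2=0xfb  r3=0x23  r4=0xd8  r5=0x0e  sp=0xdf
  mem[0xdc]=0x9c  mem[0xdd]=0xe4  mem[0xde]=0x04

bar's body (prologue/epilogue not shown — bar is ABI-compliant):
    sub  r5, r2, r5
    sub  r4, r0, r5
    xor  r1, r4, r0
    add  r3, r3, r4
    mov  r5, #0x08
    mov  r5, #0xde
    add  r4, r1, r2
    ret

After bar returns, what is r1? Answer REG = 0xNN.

REG = 0x73

prologue: push r3 -> mem[0xde]=0x23, sp=0xde
prologue: push r4 -> mem[0xdd]=0xd8, sp=0xdd
prologue: push r5 -> mem[0xdc]=0x0e, sp=0xdc
body[0] sub  r5, r2, r5 -> r5=0xed
body[1] sub  r4, r0, r5 -> r4=0x43
body[2] xor  r1, r4, r0 -> r1=0x73
body[3] add  r3, r3, r4 -> r3=0x66
body[4] mov  r5, #0x08 -> r5=0x08
body[5] mov  r5, #0xde -> r5=0xde
body[6] add  r4, r1, r2 -> r4=0x6e
epilogue: pop r5=0x0e, sp=0xdd
epilogue: pop r4=0xd8, sp=0xde
epilogue: pop r3=0x23, sp=0xdf
r1 is caller-saved -> body value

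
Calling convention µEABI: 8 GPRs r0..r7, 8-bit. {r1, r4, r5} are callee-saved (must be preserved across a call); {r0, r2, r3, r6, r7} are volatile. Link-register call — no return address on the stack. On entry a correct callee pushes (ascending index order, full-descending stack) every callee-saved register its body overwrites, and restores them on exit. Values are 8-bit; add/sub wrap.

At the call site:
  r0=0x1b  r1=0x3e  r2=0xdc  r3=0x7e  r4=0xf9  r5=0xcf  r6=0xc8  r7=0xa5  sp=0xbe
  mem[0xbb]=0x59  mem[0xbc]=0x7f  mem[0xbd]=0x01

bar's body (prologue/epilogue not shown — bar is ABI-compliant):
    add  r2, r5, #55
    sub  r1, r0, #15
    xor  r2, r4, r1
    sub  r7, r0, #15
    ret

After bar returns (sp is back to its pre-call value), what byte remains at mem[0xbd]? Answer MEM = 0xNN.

prologue: push r1 -> mem[0xbd]=0x3e, sp=0xbd
body[0] add  r2, r5, #55 -> r2=0x06
body[1] sub  r1, r0, #15 -> r1=0x0c
body[2] xor  r2, r4, r1 -> r2=0xf5
body[3] sub  r7, r0, #15 -> r7=0x0c
epilogue: pop r1=0x3e, sp=0xbe
prologue pushed ['r1'] at ['0xbd']

MEM = 0x3e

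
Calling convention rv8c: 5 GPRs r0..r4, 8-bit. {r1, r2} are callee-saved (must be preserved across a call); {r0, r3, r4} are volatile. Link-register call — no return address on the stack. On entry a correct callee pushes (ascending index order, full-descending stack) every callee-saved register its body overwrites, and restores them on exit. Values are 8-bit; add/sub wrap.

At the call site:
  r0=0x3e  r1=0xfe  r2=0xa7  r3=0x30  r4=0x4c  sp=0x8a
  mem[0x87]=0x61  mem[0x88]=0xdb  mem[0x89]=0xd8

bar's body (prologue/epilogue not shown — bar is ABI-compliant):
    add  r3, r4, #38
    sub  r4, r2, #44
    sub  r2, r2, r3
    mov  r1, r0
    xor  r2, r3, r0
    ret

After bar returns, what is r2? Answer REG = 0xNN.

prologue: push r1 -> mem[0x89]=0xfe, sp=0x89
prologue: push r2 -> mem[0x88]=0xa7, sp=0x88
body[0] add  r3, r4, #38 -> r3=0x72
body[1] sub  r4, r2, #44 -> r4=0x7b
body[2] sub  r2, r2, r3 -> r2=0x35
body[3] mov  r1, r0 -> r1=0x3e
body[4] xor  r2, r3, r0 -> r2=0x4c
epilogue: pop r2=0xa7, sp=0x89
epilogue: pop r1=0xfe, sp=0x8a
r2 is callee-saved -> restored

REG = 0xa7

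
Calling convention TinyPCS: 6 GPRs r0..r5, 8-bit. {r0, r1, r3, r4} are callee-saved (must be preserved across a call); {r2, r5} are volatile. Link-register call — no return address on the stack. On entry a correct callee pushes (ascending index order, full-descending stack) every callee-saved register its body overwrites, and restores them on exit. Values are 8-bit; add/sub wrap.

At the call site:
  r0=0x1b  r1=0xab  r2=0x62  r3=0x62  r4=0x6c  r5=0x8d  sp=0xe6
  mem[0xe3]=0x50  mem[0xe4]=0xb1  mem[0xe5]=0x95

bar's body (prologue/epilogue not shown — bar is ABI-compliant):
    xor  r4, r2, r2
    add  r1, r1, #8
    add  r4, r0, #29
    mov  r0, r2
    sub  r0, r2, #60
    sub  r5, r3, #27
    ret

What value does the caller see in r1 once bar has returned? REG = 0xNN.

REG = 0xab

prologue: push r0 → mem[0xe5]=0x1b, sp=0xe5
prologue: push r1 → mem[0xe4]=0xab, sp=0xe4
prologue: push r4 → mem[0xe3]=0x6c, sp=0xe3
body[0] xor  r4, r2, r2 → r4=0x00
body[1] add  r1, r1, #8 → r1=0xb3
body[2] add  r4, r0, #29 → r4=0x38
body[3] mov  r0, r2 → r0=0x62
body[4] sub  r0, r2, #60 → r0=0x26
body[5] sub  r5, r3, #27 → r5=0x47
epilogue: pop r4=0x6c, sp=0xe4
epilogue: pop r1=0xab, sp=0xe5
epilogue: pop r0=0x1b, sp=0xe6
r1 is callee-saved → restored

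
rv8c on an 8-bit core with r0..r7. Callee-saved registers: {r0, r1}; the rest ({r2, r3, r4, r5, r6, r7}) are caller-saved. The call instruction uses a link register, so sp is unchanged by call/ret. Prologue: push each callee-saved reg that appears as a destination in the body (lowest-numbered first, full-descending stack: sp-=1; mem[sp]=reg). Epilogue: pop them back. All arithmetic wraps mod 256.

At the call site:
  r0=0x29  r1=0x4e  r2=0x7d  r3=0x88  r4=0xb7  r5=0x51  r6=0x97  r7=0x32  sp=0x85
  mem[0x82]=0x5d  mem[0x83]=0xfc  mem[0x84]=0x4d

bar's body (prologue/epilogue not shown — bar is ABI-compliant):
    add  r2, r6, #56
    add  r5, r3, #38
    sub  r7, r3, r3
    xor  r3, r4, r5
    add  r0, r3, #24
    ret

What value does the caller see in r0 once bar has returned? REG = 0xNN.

prologue: push r0 → mem[0x84]=0x29, sp=0x84
body[0] add  r2, r6, #56 → r2=0xcf
body[1] add  r5, r3, #38 → r5=0xae
body[2] sub  r7, r3, r3 → r7=0x00
body[3] xor  r3, r4, r5 → r3=0x19
body[4] add  r0, r3, #24 → r0=0x31
epilogue: pop r0=0x29, sp=0x85
r0 is callee-saved → restored

REG = 0x29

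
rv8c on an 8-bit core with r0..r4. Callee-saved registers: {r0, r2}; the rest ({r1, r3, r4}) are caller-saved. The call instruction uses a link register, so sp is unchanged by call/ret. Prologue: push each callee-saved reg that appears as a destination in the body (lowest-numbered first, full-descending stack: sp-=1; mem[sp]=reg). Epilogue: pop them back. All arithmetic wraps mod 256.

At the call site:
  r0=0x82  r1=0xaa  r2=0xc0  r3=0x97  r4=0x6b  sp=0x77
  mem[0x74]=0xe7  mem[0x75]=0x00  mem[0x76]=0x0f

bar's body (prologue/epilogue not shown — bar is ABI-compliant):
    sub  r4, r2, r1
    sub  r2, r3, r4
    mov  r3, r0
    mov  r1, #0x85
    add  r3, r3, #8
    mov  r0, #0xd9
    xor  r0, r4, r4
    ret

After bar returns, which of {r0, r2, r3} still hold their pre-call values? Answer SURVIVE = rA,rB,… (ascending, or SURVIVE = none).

prologue: push r0 → mem[0x76]=0x82, sp=0x76
prologue: push r2 → mem[0x75]=0xc0, sp=0x75
body[0] sub  r4, r2, r1 → r4=0x16
body[1] sub  r2, r3, r4 → r2=0x81
body[2] mov  r3, r0 → r3=0x82
body[3] mov  r1, #0x85 → r1=0x85
body[4] add  r3, r3, #8 → r3=0x8a
body[5] mov  r0, #0xd9 → r0=0xd9
body[6] xor  r0, r4, r4 → r0=0x00
epilogue: pop r2=0xc0, sp=0x76
epilogue: pop r0=0x82, sp=0x77
r0: callee-saved, written=True
r2: callee-saved, written=True
r3: caller-saved, written=True

SURVIVE = r0,r2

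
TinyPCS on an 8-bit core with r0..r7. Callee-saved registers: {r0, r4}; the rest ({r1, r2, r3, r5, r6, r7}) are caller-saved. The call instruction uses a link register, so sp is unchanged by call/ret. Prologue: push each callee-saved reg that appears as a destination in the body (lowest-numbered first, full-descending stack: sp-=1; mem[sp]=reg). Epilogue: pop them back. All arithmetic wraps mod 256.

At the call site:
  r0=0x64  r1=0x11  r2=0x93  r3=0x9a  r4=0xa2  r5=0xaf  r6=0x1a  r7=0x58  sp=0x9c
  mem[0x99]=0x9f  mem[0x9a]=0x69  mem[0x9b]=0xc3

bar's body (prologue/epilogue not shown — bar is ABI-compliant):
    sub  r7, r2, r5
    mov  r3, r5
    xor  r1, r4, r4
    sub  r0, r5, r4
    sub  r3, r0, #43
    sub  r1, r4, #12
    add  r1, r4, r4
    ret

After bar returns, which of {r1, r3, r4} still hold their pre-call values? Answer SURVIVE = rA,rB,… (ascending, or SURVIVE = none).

SURVIVE = r4

prologue: push r0 → mem[0x9b]=0x64, sp=0x9b
body[0] sub  r7, r2, r5 → r7=0xe4
body[1] mov  r3, r5 → r3=0xaf
body[2] xor  r1, r4, r4 → r1=0x00
body[3] sub  r0, r5, r4 → r0=0x0d
body[4] sub  r3, r0, #43 → r3=0xe2
body[5] sub  r1, r4, #12 → r1=0x96
body[6] add  r1, r4, r4 → r1=0x44
epilogue: pop r0=0x64, sp=0x9c
r1: caller-saved, written=True
r3: caller-saved, written=True
r4: callee-saved, written=False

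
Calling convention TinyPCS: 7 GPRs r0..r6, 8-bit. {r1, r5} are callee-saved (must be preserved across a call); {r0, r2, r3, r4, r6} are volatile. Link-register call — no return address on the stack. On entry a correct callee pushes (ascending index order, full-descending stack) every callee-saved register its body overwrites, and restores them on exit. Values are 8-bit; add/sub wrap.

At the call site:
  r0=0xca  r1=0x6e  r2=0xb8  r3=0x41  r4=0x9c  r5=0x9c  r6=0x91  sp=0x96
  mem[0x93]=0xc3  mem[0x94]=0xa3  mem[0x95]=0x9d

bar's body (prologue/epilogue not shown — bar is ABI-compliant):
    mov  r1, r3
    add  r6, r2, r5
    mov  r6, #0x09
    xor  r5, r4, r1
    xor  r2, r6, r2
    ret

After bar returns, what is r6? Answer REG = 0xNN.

REG = 0x09

prologue: push r1 -> mem[0x95]=0x6e, sp=0x95
prologue: push r5 -> mem[0x94]=0x9c, sp=0x94
body[0] mov  r1, r3 -> r1=0x41
body[1] add  r6, r2, r5 -> r6=0x54
body[2] mov  r6, #0x09 -> r6=0x09
body[3] xor  r5, r4, r1 -> r5=0xdd
body[4] xor  r2, r6, r2 -> r2=0xb1
epilogue: pop r5=0x9c, sp=0x95
epilogue: pop r1=0x6e, sp=0x96
r6 is caller-saved -> body value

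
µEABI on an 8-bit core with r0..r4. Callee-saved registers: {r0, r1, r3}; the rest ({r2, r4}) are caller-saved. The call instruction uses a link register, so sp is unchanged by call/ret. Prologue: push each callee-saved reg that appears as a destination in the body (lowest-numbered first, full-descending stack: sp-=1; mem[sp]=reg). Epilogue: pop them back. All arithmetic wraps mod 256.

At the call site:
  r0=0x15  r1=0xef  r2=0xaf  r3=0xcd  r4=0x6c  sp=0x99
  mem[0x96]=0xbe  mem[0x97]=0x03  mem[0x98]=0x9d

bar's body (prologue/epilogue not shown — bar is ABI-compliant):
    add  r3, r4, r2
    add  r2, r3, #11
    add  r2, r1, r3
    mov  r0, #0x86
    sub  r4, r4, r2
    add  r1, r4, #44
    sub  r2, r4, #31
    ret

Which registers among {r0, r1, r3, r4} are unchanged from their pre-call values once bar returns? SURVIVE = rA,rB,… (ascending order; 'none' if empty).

SURVIVE = r0,r1,r3

prologue: push r0 → mem[0x98]=0x15, sp=0x98
prologue: push r1 → mem[0x97]=0xef, sp=0x97
prologue: push r3 → mem[0x96]=0xcd, sp=0x96
body[0] add  r3, r4, r2 → r3=0x1b
body[1] add  r2, r3, #11 → r2=0x26
body[2] add  r2, r1, r3 → r2=0x0a
body[3] mov  r0, #0x86 → r0=0x86
body[4] sub  r4, r4, r2 → r4=0x62
body[5] add  r1, r4, #44 → r1=0x8e
body[6] sub  r2, r4, #31 → r2=0x43
epilogue: pop r3=0xcd, sp=0x97
epilogue: pop r1=0xef, sp=0x98
epilogue: pop r0=0x15, sp=0x99
r0: callee-saved, written=True
r1: callee-saved, written=True
r3: callee-saved, written=True
r4: caller-saved, written=True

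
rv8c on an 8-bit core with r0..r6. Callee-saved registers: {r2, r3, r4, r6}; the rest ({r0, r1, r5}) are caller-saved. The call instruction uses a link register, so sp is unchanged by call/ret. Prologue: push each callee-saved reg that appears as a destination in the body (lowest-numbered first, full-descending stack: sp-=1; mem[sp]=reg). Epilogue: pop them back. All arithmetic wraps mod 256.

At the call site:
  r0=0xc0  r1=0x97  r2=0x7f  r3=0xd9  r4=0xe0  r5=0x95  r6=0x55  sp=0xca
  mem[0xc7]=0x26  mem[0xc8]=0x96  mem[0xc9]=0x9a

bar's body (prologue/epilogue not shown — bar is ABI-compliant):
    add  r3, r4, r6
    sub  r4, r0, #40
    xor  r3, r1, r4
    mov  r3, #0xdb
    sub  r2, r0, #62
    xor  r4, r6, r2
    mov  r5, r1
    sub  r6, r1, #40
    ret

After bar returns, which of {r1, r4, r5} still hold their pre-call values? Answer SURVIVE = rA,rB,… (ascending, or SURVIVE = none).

prologue: push r2 → mem[0xc9]=0x7f, sp=0xc9
prologue: push r3 → mem[0xc8]=0xd9, sp=0xc8
prologue: push r4 → mem[0xc7]=0xe0, sp=0xc7
prologue: push r6 → mem[0xc6]=0x55, sp=0xc6
body[0] add  r3, r4, r6 → r3=0x35
body[1] sub  r4, r0, #40 → r4=0x98
body[2] xor  r3, r1, r4 → r3=0x0f
body[3] mov  r3, #0xdb → r3=0xdb
body[4] sub  r2, r0, #62 → r2=0x82
body[5] xor  r4, r6, r2 → r4=0xd7
body[6] mov  r5, r1 → r5=0x97
body[7] sub  r6, r1, #40 → r6=0x6f
epilogue: pop r6=0x55, sp=0xc7
epilogue: pop r4=0xe0, sp=0xc8
epilogue: pop r3=0xd9, sp=0xc9
epilogue: pop r2=0x7f, sp=0xca
r1: caller-saved, written=False
r4: callee-saved, written=True
r5: caller-saved, written=True

SURVIVE = r1,r4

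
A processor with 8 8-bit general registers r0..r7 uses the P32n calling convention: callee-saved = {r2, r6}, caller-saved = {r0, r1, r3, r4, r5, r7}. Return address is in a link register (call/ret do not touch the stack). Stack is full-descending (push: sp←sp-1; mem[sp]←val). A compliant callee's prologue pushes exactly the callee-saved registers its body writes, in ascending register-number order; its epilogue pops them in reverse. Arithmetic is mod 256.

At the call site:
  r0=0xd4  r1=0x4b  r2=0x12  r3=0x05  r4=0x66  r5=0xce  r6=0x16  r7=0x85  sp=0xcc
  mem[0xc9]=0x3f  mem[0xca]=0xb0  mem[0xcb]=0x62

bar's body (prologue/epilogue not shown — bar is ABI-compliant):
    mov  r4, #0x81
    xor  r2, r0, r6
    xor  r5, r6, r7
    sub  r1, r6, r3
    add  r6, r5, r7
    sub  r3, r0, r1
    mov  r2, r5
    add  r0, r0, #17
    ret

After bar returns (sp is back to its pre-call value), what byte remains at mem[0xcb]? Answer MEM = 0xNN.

prologue: push r2 → mem[0xcb]=0x12, sp=0xcb
prologue: push r6 → mem[0xca]=0x16, sp=0xca
body[0] mov  r4, #0x81 → r4=0x81
body[1] xor  r2, r0, r6 → r2=0xc2
body[2] xor  r5, r6, r7 → r5=0x93
body[3] sub  r1, r6, r3 → r1=0x11
body[4] add  r6, r5, r7 → r6=0x18
body[5] sub  r3, r0, r1 → r3=0xc3
body[6] mov  r2, r5 → r2=0x93
body[7] add  r0, r0, #17 → r0=0xe5
epilogue: pop r6=0x16, sp=0xcb
epilogue: pop r2=0x12, sp=0xcc
prologue pushed ['r2', 'r6'] at ['0xcb', '0xca']

MEM = 0x12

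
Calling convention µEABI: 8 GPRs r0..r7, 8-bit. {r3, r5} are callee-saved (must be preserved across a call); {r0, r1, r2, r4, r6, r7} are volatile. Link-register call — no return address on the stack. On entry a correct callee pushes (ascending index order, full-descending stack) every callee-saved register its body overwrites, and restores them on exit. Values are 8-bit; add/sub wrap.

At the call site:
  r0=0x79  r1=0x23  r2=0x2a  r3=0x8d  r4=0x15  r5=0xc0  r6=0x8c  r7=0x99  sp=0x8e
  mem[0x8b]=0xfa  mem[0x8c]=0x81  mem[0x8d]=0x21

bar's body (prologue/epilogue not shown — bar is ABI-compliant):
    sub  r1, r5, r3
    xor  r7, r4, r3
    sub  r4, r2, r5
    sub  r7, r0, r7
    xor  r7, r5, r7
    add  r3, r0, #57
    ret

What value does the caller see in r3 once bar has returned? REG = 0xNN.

REG = 0x8d

prologue: push r3 → mem[0x8d]=0x8d, sp=0x8d
body[0] sub  r1, r5, r3 → r1=0x33
body[1] xor  r7, r4, r3 → r7=0x98
body[2] sub  r4, r2, r5 → r4=0x6a
body[3] sub  r7, r0, r7 → r7=0xe1
body[4] xor  r7, r5, r7 → r7=0x21
body[5] add  r3, r0, #57 → r3=0xb2
epilogue: pop r3=0x8d, sp=0x8e
r3 is callee-saved → restored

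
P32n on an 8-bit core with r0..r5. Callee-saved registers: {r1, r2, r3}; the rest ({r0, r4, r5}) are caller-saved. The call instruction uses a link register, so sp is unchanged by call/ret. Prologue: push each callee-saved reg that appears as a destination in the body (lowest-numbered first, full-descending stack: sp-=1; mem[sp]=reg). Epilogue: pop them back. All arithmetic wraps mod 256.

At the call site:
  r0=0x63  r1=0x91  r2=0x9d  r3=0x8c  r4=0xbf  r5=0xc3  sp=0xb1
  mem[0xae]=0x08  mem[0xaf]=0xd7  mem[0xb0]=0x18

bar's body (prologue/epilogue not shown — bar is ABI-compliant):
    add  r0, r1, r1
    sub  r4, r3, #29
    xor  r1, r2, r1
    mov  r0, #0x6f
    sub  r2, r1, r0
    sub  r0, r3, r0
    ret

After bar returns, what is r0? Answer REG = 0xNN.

prologue: push r1 -> mem[0xb0]=0x91, sp=0xb0
prologue: push r2 -> mem[0xaf]=0x9d, sp=0xaf
body[0] add  r0, r1, r1 -> r0=0x22
body[1] sub  r4, r3, #29 -> r4=0x6f
body[2] xor  r1, r2, r1 -> r1=0x0c
body[3] mov  r0, #0x6f -> r0=0x6f
body[4] sub  r2, r1, r0 -> r2=0x9d
body[5] sub  r0, r3, r0 -> r0=0x1d
epilogue: pop r2=0x9d, sp=0xb0
epilogue: pop r1=0x91, sp=0xb1
r0 is caller-saved -> body value

REG = 0x1d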